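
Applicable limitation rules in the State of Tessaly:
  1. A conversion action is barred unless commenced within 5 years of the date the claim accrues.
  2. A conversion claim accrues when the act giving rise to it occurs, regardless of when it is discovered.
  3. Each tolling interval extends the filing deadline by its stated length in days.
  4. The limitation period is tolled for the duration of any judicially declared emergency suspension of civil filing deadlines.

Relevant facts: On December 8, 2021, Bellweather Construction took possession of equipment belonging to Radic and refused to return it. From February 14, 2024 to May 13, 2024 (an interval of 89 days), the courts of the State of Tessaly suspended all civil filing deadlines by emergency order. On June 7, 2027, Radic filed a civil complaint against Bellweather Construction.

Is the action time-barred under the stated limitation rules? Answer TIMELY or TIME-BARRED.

The claim accrued on December 8, 2021, the date of the act.
The untolled deadline — 5 years after December 8, 2021 — is December 8, 2026.
Because the emergency suspension of filing deadlines ran from February 14, 2024 to May 13, 2024, the deadline is extended by 89 days to March 7, 2027.
The June 7, 2027 filing falls after the March 7, 2027 deadline; the claim is time-barred.

TIME-BARRED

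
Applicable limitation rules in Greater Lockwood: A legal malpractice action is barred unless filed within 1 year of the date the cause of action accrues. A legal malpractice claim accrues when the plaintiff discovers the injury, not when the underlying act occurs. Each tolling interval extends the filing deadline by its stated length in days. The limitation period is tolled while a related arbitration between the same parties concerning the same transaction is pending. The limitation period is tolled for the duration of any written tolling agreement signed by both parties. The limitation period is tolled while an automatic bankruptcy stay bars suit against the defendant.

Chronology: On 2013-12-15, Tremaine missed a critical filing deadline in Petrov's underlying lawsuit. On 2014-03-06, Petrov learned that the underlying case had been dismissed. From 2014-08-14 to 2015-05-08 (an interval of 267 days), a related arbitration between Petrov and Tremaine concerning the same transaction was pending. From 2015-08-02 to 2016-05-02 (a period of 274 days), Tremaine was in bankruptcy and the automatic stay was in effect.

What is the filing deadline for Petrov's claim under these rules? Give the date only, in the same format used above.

2016-08-28

Accrual is tied to discovery, so the period began on 2014-03-06 rather than on 2013-12-15 when the act occurred.
1 year from 2014-03-06 is 2015-03-06.
Because the pending related arbitration ran from 2014-08-14 to 2015-05-08, the deadline is extended by 267 days to 2015-11-28.
The automatic bankruptcy stay from 2015-08-02 to 2016-05-02 tolled the period for 274 days, extending the deadline to 2016-08-28.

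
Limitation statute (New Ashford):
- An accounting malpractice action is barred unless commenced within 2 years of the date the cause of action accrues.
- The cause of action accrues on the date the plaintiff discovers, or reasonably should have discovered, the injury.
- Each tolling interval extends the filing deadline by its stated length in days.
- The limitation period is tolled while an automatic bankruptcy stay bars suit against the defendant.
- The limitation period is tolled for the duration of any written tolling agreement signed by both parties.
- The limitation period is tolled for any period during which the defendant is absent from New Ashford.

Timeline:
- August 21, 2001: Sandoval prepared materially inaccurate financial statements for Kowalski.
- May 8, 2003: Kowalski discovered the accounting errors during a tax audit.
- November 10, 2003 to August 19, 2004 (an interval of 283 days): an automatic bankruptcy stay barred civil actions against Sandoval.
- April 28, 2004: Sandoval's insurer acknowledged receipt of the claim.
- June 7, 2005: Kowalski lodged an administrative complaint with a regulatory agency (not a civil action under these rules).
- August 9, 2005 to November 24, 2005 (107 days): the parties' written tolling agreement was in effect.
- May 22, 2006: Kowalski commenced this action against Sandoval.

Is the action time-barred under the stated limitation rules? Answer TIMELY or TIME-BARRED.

The claim did not accrue until Kowalski discovered the injury on May 8, 2003; the August 21, 2001 act date does not start the clock under the stated rule.
2 years from May 8, 2003 is May 8, 2005.
The period was tolled for 283 days by the automatic bankruptcy stay (November 10, 2003 to August 19, 2004), pushing the deadline to February 15, 2006.
The period was tolled for 107 days by the written tolling agreement (August 9, 2005 to November 24, 2005), pushing the deadline to June 2, 2006.
The other events in the timeline have no effect on the limitation period under the stated rules.
Filing on May 22, 2006 beat the June 2, 2006 deadline — the action is timely.

TIMELY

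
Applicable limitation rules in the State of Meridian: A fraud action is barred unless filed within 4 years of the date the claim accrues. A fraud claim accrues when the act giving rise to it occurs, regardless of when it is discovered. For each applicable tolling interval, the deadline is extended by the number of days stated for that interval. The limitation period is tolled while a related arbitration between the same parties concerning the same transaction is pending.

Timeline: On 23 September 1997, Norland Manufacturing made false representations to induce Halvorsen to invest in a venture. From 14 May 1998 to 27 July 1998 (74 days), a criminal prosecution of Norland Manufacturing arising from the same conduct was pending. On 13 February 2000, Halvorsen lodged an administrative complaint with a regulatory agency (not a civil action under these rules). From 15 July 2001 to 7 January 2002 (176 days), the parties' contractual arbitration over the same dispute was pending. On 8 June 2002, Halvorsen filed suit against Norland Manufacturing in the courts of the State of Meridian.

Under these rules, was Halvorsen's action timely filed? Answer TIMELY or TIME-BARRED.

The limitation period began to run on 23 September 1997.
4 years from 23 September 1997 is 23 September 2001.
The period was tolled for 176 days by the pending related arbitration (15 July 2001 to 7 January 2002), pushing the deadline to 18 March 2002.
No stated provision tolls the period for a criminal prosecution, so the interval from 14 May 1998 to 27 July 1998 has no effect on the deadline.
The other events in the timeline have no effect on the limitation period under the stated rules.
Halvorsen filed on 8 June 2002, after the 18 March 2002 deadline, so the action is time-barred.

TIME-BARRED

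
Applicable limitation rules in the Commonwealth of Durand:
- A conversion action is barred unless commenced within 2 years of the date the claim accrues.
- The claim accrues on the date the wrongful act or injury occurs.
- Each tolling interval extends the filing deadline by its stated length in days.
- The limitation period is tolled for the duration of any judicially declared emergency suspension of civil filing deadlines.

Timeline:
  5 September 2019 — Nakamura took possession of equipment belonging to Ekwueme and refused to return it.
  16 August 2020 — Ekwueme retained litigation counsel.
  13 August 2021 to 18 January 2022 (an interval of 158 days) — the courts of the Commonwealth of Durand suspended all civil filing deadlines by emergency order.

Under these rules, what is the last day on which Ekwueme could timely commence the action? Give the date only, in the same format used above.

The claim accrued on 5 September 2019, when the wrongful act occurred.
The untolled deadline — 2 years after 5 September 2019 — is 5 September 2021.
The period was tolled for 158 days by the emergency suspension of filing deadlines (13 August 2021 to 18 January 2022), pushing the deadline to 10 February 2022.
None of the other events listed affects the running of the period under the stated rules.

10 February 2022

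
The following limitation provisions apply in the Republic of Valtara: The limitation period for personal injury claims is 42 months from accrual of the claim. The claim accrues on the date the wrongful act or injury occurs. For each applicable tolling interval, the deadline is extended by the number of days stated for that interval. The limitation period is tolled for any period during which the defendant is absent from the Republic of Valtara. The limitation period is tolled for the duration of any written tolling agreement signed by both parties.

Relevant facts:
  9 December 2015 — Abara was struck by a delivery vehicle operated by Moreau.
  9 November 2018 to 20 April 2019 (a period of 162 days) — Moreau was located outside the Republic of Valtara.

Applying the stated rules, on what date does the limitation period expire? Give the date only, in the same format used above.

The claim accrued on 9 December 2015, when the wrongful act occurred.
The untolled deadline — 42 months after 9 December 2015 — is 9 June 2019.
The period was tolled for 162 days by the defendant's absence from the jurisdiction (9 November 2018 to 20 April 2019), pushing the deadline to 18 November 2019.

18 November 2019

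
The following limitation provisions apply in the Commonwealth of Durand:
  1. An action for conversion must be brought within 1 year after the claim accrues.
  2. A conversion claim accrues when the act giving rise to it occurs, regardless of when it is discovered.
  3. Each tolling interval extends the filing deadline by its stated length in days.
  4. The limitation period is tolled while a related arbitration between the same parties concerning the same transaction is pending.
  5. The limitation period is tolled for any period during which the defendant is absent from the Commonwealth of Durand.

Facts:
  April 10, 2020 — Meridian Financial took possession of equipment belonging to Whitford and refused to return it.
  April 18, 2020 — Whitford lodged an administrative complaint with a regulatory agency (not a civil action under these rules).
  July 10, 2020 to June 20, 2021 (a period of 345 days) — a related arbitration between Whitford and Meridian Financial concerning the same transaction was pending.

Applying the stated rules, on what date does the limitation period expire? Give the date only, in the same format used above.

March 21, 2022

The limitation period began to run on April 10, 2020.
1 year from April 10, 2020 is April 10, 2021.
The period was tolled for 345 days by the pending related arbitration (July 10, 2020 to June 20, 2021), pushing the deadline to March 21, 2022.
The other events in the timeline have no effect on the limitation period under the stated rules.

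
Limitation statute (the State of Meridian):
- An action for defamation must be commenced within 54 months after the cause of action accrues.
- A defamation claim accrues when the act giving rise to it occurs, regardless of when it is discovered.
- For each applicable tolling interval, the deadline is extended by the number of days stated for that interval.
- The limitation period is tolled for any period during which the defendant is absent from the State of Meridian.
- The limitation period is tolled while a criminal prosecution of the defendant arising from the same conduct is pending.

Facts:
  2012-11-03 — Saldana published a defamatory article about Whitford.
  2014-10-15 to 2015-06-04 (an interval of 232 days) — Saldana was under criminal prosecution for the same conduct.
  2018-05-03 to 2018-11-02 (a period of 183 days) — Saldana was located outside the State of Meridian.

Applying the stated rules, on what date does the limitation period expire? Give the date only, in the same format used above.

2017-12-21

The claim accrued on 2012-11-03, when the wrongful act occurred.
The untolled deadline — 54 months after 2012-11-03 — is 2017-05-03.
Because the pending criminal prosecution ran from 2014-10-15 to 2015-06-04, the deadline is extended by 232 days to 2017-12-21.
By the time the defendant's absence from the jurisdiction began on 2018-05-03, the limitation period had already expired on 2017-12-21; that interval cannot revive it.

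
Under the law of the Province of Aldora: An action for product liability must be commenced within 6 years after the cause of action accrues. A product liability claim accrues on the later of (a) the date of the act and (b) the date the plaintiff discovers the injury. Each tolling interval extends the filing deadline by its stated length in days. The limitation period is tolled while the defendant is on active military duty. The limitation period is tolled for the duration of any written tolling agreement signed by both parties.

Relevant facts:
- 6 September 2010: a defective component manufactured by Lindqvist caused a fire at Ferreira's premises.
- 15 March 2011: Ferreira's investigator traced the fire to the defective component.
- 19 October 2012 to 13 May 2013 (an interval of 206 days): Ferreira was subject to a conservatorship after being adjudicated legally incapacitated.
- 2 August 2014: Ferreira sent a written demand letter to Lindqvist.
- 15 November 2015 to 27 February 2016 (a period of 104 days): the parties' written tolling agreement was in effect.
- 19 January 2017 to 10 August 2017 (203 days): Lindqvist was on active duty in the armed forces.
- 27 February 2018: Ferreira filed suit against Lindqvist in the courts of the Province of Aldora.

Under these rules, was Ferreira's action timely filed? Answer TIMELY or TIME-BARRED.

TIME-BARRED

The claim accrued on 15 March 2011 — the later of the 6 September 2010 act and the 15 March 2011 discovery.
Adding the 6 years base period to 15 March 2011 gives a deadline of 15 March 2017, before any tolling.
The period was tolled for 104 days by the written tolling agreement (15 November 2015 to 27 February 2016), pushing the deadline to 27 June 2017.
Because the defendant's active military service ran from 19 January 2017 to 10 August 2017, the deadline is extended by 203 days to 16 January 2018.
Although the plaintiff's incapacity ran from 19 October 2012 to 13 May 2013, the stated rules do not make that a tolling event, so it is disregarded.
Nothing else in the chronology tolls or restarts the period.
The 27 February 2018 filing falls after the 16 January 2018 deadline; the claim is time-barred.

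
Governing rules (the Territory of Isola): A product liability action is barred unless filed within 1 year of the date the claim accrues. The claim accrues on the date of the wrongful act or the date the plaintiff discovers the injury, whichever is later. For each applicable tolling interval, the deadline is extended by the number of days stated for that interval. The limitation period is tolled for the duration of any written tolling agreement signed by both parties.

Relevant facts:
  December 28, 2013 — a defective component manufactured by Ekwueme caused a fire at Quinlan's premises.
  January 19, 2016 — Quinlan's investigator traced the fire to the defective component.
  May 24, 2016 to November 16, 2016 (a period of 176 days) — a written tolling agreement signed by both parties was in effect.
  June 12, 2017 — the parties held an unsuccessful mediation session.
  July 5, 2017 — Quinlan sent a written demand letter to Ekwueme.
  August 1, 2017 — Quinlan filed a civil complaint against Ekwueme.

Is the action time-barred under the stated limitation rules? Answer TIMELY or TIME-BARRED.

Because discovery on January 19, 2016 post-dates the December 28, 2013 act, accrual under the later-of rule falls on January 19, 2016.
The untolled deadline — 1 year after January 19, 2016 — is January 19, 2017.
Because the written tolling agreement ran from May 24, 2016 to November 16, 2016, the deadline is extended by 176 days to July 14, 2017.
None of the other events listed affects the running of the period under the stated rules.
The August 1, 2017 filing falls after the July 14, 2017 deadline; the claim is time-barred.

TIME-BARRED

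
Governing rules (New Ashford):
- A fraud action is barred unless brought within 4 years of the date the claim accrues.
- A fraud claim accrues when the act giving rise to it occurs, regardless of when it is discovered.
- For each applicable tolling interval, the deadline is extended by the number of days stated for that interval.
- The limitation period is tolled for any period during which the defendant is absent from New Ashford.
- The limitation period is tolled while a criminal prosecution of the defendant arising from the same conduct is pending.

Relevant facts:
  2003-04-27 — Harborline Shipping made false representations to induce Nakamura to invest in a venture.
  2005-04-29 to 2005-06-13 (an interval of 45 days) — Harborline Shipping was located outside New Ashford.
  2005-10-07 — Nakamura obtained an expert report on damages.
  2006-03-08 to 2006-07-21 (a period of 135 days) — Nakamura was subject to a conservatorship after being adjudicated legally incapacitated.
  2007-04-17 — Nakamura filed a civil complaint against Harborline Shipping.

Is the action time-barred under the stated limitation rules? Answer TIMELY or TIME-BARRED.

TIMELY

The claim accrued on 2003-04-27, the date of the act.
4 years from 2003-04-27 is 2007-04-27.
The period was tolled for 45 days by the defendant's absence from the jurisdiction (2005-04-29 to 2005-06-13), pushing the deadline to 2007-06-11.
The plaintiff's legal incapacity from 2006-03-08 to 2006-07-21 does not toll the period, because no stated rule makes the plaintiff's incapacity a tolling event.
None of the other events listed affects the running of the period under the stated rules.
Nakamura filed on 2007-04-17, before the 2007-06-11 deadline, so the action is timely.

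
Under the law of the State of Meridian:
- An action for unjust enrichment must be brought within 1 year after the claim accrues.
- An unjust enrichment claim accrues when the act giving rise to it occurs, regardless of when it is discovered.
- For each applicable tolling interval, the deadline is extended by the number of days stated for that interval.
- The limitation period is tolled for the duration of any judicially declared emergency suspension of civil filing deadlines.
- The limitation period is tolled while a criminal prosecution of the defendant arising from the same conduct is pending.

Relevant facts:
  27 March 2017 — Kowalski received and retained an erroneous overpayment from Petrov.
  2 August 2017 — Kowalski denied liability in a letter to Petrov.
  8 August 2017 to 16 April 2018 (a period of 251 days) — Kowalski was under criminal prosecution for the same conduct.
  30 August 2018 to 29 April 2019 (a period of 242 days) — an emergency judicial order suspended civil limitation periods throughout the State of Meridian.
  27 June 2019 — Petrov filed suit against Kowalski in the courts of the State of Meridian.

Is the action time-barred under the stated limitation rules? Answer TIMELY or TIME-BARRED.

The claim accrued on 27 March 2017, when the wrongful act occurred.
1 year from 27 March 2017 is 27 March 2018.
Because the pending criminal prosecution ran from 8 August 2017 to 16 April 2018, the deadline is extended by 251 days to 3 December 2018.
Because the emergency suspension of filing deadlines ran from 30 August 2018 to 29 April 2019, the deadline is extended by 242 days to 2 August 2019.
Nothing else in the chronology tolls or restarts the period.
Filing on 27 June 2019 beat the 2 August 2019 deadline — the action is timely.

TIMELY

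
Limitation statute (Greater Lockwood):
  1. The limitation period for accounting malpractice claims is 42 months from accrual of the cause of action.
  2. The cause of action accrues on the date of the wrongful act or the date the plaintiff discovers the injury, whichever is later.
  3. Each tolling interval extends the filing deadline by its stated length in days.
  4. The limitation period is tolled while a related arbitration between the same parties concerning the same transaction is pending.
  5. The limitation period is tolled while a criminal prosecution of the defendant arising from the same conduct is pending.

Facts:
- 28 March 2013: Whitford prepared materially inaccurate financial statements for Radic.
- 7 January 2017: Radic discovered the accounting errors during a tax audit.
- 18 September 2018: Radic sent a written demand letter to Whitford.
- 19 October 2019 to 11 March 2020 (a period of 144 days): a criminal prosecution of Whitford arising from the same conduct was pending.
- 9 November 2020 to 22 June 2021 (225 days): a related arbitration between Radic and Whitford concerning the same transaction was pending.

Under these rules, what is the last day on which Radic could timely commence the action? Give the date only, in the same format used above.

11 July 2021

Taking the later of the act (28 March 2013) and discovery (7 January 2017), the claim accrued on 7 January 2017.
The untolled deadline — 42 months after 7 January 2017 — is 7 July 2020.
The period was tolled for 144 days by the pending criminal prosecution (19 October 2019 to 11 March 2020), pushing the deadline to 28 November 2020.
The pending related arbitration from 9 November 2020 to 22 June 2021 tolled the period for 225 days, extending the deadline to 11 July 2021.
None of the other events listed affects the running of the period under the stated rules.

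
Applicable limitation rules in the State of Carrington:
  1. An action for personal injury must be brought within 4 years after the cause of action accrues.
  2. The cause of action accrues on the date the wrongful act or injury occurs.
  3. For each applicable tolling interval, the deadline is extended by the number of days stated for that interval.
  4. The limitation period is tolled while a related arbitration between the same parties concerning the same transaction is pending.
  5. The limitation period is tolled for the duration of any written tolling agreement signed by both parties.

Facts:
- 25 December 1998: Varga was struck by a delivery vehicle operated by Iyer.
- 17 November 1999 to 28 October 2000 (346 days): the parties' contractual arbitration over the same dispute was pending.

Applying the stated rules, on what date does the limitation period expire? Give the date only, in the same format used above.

The claim accrued on 25 December 1998, when the wrongful act occurred.
Adding the 4 years base period to 25 December 1998 gives a deadline of 25 December 2002, before any tolling.
The pending related arbitration from 17 November 1999 to 28 October 2000 tolled the period for 346 days, extending the deadline to 6 December 2003.

6 December 2003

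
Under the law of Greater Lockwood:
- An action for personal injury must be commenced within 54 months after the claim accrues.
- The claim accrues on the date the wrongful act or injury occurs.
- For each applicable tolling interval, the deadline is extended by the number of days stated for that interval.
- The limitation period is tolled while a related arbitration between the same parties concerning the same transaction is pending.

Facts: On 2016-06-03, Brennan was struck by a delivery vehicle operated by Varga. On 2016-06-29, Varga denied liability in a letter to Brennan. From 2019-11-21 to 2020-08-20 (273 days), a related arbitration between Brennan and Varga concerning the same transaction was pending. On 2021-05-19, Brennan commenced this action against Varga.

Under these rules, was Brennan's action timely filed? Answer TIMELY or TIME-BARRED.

The limitation period began to run on 2016-06-03.
54 months from 2016-06-03 is 2020-12-03.
Because the pending related arbitration ran from 2019-11-21 to 2020-08-20, the deadline is extended by 273 days to 2021-09-02.
The other events in the timeline have no effect on the limitation period under the stated rules.
Brennan filed on 2021-05-19, before the 2021-09-02 deadline, so the action is timely.

TIMELY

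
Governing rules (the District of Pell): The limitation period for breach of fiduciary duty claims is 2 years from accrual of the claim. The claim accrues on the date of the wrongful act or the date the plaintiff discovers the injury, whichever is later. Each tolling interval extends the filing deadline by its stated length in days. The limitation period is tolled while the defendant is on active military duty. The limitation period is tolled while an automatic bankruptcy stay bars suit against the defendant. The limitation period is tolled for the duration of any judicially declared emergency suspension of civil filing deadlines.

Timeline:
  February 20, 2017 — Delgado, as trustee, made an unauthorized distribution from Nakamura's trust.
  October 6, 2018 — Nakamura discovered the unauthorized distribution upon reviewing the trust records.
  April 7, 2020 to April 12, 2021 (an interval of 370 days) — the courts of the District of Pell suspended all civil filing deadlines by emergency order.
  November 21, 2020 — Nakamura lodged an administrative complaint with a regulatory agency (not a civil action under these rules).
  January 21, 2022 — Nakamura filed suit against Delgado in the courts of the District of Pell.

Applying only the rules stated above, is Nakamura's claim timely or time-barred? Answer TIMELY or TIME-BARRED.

TIME-BARRED

The claim accrued on October 6, 2018 — the later of the February 20, 2017 act and the October 6, 2018 discovery.
Adding the 2 years base period to October 6, 2018 gives a deadline of October 6, 2020, before any tolling.
The period was tolled for 370 days by the emergency suspension of filing deadlines (April 7, 2020 to April 12, 2021), pushing the deadline to October 11, 2021.
The other events in the timeline have no effect on the limitation period under the stated rules.
Filing on January 21, 2022 missed the October 11, 2021 deadline — the action is time-barred.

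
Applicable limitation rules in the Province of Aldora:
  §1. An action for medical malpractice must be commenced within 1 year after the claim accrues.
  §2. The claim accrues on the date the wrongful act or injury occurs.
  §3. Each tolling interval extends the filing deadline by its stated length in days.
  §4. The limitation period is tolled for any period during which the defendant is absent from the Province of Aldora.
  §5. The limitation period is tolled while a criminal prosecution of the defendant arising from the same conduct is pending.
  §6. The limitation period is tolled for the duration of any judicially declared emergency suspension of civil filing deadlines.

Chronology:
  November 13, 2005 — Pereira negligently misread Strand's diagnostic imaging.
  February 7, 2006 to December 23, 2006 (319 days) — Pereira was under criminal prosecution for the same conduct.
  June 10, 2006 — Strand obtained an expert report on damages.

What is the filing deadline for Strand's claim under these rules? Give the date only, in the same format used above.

September 28, 2007

The limitation period began to run on November 13, 2005.
Adding the 1 year base period to November 13, 2005 gives a deadline of November 13, 2006, before any tolling.
The pending criminal prosecution from February 7, 2006 to December 23, 2006 tolled the period for 319 days, extending the deadline to September 28, 2007.
None of the other events listed affects the running of the period under the stated rules.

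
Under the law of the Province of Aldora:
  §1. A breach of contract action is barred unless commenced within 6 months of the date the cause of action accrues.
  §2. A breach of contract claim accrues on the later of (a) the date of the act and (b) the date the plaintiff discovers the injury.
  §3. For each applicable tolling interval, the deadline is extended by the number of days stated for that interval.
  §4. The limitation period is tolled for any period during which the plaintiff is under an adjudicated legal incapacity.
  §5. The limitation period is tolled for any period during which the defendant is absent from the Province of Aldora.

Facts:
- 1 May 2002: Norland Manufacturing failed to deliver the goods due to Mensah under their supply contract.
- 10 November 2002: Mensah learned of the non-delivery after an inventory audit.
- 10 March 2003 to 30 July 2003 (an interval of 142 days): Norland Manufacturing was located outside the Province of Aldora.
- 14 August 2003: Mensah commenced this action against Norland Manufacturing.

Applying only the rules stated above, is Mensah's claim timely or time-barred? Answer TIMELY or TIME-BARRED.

TIMELY

The claim accrued on 10 November 2002 — the later of the 1 May 2002 act and the 10 November 2002 discovery.
Adding the 6 months base period to 10 November 2002 gives a deadline of 10 May 2003, before any tolling.
Because the defendant's absence from the jurisdiction ran from 10 March 2003 to 30 July 2003, the deadline is extended by 142 days to 29 September 2003.
Filing on 14 August 2003 beat the 29 September 2003 deadline — the action is timely.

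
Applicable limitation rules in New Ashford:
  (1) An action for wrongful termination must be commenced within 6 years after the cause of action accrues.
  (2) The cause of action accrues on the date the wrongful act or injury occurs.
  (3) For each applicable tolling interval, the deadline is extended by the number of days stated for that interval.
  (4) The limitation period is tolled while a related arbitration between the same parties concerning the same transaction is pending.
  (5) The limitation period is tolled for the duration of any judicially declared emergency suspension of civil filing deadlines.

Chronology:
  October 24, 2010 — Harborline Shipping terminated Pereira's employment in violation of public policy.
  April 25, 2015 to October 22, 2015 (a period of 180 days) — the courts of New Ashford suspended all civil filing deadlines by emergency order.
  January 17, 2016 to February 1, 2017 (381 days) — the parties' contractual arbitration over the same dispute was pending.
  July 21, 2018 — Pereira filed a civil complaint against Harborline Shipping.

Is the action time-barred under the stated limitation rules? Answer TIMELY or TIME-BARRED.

TIME-BARRED

The limitation period began to run on October 24, 2010.
Adding the 6 years base period to October 24, 2010 gives a deadline of October 24, 2016, before any tolling.
The period was tolled for 180 days by the emergency suspension of filing deadlines (April 25, 2015 to October 22, 2015), pushing the deadline to April 22, 2017.
Because the pending related arbitration ran from January 17, 2016 to February 1, 2017, the deadline is extended by 381 days to May 8, 2018.
Pereira filed on July 21, 2018, after the May 8, 2018 deadline, so the action is time-barred.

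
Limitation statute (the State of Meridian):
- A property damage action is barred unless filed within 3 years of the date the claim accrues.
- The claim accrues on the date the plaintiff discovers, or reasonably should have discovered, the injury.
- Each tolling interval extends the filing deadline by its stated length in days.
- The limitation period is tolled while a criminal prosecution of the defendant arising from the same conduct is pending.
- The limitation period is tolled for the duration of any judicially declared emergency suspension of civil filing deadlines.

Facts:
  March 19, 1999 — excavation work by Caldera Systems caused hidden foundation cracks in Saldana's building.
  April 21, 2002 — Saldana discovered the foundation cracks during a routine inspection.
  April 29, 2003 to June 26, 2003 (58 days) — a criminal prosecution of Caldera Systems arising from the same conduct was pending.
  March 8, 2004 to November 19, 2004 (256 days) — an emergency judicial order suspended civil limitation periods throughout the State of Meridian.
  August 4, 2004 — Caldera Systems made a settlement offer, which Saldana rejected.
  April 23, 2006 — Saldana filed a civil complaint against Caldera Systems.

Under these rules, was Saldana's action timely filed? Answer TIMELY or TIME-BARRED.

Under the discovery rule, the claim accrued on April 21, 2002, when Saldana discovered the injury — not on the March 19, 1999 date of the underlying act.
Adding the 3 years base period to April 21, 2002 gives a deadline of April 21, 2005, before any tolling.
The period was tolled for 58 days by the pending criminal prosecution (April 29, 2003 to June 26, 2003), pushing the deadline to June 18, 2005.
The emergency suspension of filing deadlines from March 8, 2004 to November 19, 2004 tolled the period for 256 days, extending the deadline to March 1, 2006.
The other events in the timeline have no effect on the limitation period under the stated rules.
Saldana filed on April 23, 2006, after the March 1, 2006 deadline, so the action is time-barred.

TIME-BARRED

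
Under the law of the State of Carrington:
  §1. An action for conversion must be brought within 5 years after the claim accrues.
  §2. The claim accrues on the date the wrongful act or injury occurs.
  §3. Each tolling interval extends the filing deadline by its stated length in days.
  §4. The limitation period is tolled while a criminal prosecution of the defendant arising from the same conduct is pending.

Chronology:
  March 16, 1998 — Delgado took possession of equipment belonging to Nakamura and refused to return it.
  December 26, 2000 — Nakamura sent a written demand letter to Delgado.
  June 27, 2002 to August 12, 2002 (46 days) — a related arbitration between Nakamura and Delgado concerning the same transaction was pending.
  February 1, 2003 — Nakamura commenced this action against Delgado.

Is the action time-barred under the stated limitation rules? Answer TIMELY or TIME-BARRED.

TIMELY

The claim accrued on March 16, 1998, the date of the act.
The untolled deadline — 5 years after March 16, 1998 — is March 16, 2003.
Although a pending arbitration ran from June 27, 2002 to August 12, 2002, the stated rules do not make that a tolling event, so it is disregarded.
The other events in the timeline have no effect on the limitation period under the stated rules.
Nakamura filed on February 1, 2003, before the March 16, 2003 deadline, so the action is timely.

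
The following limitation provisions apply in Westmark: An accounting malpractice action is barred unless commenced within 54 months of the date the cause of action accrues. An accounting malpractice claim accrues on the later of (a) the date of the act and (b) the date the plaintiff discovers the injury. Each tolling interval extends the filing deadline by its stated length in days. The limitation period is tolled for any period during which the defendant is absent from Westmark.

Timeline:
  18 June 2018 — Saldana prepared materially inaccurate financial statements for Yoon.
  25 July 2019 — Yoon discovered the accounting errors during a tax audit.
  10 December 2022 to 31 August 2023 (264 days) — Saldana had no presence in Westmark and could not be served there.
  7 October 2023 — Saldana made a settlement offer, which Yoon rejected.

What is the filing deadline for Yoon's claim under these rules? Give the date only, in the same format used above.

The claim accrued on 25 July 2019 — the later of the 18 June 2018 act and the 25 July 2019 discovery.
The untolled deadline — 54 months after 25 July 2019 — is 25 January 2024.
The defendant's absence from the jurisdiction from 10 December 2022 to 31 August 2023 tolled the period for 264 days, extending the deadline to 15 October 2024.
None of the other events listed affects the running of the period under the stated rules.

15 October 2024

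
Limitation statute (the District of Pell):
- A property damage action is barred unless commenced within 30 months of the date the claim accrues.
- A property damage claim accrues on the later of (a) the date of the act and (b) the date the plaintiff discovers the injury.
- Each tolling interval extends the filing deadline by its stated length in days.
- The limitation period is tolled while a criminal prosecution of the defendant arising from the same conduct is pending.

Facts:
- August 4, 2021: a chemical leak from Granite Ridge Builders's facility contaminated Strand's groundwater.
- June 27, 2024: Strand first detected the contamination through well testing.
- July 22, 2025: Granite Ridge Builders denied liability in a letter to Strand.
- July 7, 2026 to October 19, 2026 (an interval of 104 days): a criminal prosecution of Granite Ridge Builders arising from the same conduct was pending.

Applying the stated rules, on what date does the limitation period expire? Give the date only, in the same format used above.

April 10, 2027

Because discovery on June 27, 2024 post-dates the August 4, 2021 act, accrual under the later-of rule falls on June 27, 2024.
The untolled deadline — 30 months after June 27, 2024 — is December 27, 2026.
Because the pending criminal prosecution ran from July 7, 2026 to October 19, 2026, the deadline is extended by 104 days to April 10, 2027.
The other events in the timeline have no effect on the limitation period under the stated rules.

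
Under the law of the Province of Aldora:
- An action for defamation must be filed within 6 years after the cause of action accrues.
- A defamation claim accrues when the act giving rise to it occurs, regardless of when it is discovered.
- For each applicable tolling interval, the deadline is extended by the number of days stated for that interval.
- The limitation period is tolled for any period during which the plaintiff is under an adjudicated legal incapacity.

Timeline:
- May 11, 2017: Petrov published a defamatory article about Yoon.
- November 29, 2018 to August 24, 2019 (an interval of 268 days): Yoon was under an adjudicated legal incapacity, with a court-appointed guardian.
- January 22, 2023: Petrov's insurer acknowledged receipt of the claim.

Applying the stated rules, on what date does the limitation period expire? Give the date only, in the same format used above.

February 3, 2024

The claim accrued on May 11, 2017, when the wrongful act occurred.
The untolled deadline — 6 years after May 11, 2017 — is May 11, 2023.
The period was tolled for 268 days by the plaintiff's legal incapacity (November 29, 2018 to August 24, 2019), pushing the deadline to February 3, 2024.
Nothing else in the chronology tolls or restarts the period.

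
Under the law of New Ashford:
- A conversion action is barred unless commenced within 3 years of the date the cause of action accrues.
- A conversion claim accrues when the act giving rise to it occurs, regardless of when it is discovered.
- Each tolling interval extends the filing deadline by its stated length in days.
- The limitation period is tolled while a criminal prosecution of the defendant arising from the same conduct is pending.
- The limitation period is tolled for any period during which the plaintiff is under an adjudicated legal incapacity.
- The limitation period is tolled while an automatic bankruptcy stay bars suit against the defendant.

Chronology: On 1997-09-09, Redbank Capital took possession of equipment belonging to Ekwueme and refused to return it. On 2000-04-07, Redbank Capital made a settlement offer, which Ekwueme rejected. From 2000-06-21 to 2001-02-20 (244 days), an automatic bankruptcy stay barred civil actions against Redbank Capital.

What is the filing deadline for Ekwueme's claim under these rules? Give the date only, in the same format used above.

The cause of action accrued on 1997-09-09, the date of the act.
3 years from 1997-09-09 is 2000-09-09.
The automatic bankruptcy stay from 2000-06-21 to 2001-02-20 tolled the period for 244 days, extending the deadline to 2001-05-11.
The other events in the timeline have no effect on the limitation period under the stated rules.

2001-05-11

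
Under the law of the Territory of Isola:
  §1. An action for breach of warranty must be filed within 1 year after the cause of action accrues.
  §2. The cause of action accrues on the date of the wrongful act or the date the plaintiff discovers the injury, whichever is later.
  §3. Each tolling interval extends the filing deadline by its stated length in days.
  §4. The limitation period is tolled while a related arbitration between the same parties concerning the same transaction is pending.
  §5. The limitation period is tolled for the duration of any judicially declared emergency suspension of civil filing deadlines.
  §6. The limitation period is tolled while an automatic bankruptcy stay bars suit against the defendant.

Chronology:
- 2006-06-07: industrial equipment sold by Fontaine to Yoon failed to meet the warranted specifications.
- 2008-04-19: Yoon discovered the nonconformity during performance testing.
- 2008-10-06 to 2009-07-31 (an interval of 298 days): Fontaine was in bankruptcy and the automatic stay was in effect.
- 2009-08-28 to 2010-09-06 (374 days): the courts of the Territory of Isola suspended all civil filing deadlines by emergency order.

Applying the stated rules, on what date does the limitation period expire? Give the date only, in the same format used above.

2011-02-20

The claim accrued on 2008-04-19 — the later of the 2006-06-07 act and the 2008-04-19 discovery.
Adding the 1 year base period to 2008-04-19 gives a deadline of 2009-04-19, before any tolling.
The automatic bankruptcy stay from 2008-10-06 to 2009-07-31 tolled the period for 298 days, extending the deadline to 2010-02-11.
The emergency suspension of filing deadlines from 2009-08-28 to 2010-09-06 tolled the period for 374 days, extending the deadline to 2011-02-20.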